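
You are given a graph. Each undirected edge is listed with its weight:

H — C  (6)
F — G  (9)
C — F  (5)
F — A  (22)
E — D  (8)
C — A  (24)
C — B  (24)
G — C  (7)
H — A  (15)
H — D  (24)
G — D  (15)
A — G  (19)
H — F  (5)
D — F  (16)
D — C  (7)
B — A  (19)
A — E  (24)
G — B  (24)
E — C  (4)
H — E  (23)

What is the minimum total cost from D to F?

12

Shortest distances from D:
D: 0
C: 7  (via D)
E: 8  (via D)
F: 12  (via C)
Shortest route: D–C–F = 12.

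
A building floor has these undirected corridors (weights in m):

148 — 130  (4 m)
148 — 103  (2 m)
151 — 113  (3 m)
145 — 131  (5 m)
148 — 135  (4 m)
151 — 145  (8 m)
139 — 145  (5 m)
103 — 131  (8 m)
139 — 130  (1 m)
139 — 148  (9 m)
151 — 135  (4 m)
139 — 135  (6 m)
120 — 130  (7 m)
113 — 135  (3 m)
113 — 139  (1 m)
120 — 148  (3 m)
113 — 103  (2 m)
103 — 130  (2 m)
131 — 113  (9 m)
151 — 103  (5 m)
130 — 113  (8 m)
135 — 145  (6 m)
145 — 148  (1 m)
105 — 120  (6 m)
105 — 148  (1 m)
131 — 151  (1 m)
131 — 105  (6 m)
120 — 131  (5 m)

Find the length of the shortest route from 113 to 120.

7 m

Compare a few routes:
113 - 103 - 148 - 120: 2+2+3 = 7
113 - 151 - 131 - 120: 3+1+5 = 9
Cheapest is 113 - 103 - 148 - 120 at 7 m.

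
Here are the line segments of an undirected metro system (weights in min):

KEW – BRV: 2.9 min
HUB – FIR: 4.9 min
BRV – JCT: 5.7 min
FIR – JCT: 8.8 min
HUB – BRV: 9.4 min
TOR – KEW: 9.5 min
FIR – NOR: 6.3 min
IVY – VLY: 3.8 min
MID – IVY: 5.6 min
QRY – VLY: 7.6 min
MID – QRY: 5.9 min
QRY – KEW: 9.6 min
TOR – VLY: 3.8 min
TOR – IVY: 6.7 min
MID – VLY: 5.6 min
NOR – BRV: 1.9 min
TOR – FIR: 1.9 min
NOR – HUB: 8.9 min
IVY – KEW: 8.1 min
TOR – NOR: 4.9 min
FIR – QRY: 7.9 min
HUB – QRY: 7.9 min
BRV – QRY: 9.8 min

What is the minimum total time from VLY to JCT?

Shortest distances from VLY:
VLY: 0
IVY: 3.8  (via VLY)
TOR: 3.8  (via VLY)
MID: 5.6  (via VLY)
FIR: 5.7  (via TOR)
QRY: 7.6  (via VLY)
NOR: 8.7  (via TOR)
BRV: 10.6  (via NOR)
HUB: 10.6  (via FIR)
KEW: 11.9  (via IVY)
JCT: 14.5  (via FIR)
Shortest route: VLY → TOR → FIR → JCT = 14.5 min.

14.5 min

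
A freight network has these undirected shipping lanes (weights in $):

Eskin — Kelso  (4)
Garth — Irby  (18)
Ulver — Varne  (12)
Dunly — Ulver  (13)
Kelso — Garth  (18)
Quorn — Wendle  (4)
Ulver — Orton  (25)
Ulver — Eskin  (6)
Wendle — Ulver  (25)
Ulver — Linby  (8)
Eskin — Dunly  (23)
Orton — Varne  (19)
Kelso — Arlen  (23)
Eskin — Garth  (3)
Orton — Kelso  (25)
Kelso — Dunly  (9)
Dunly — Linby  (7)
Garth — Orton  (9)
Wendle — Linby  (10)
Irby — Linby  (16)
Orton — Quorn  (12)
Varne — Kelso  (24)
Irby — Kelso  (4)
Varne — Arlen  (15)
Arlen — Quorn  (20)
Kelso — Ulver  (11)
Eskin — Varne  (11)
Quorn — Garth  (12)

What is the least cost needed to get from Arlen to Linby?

Compare a few routes:
Arlen–Varne–Eskin–Ulver–Linby: 15+11+6+8 = 40
Arlen–Varne–Ulver–Linby: 15+12+8 = 35
Arlen–Kelso–Dunly–Linby: 23+9+7 = 39
Arlen–Quorn–Wendle–Linby: 20+4+10 = 34
The minimum is $34 via Arlen–Quorn–Wendle–Linby.

$34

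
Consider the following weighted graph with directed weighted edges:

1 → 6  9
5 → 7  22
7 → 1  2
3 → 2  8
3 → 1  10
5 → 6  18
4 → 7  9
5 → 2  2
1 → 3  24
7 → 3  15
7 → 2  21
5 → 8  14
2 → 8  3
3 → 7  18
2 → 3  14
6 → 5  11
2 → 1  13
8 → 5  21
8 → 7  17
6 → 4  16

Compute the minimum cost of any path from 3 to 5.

Running Dijkstra from 3:
3: 0
2: 8  (via 3)
1: 10  (via 3)
8: 11  (via 2)
7: 18  (via 3)
6: 19  (via 1)
5: 30  (via 6)
Shortest route: 3–1–6–5 = 30.

30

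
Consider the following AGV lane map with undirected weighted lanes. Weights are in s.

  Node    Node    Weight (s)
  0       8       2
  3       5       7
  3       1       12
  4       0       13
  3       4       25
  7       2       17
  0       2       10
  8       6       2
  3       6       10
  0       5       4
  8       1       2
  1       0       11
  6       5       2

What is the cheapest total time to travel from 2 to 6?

14 s

Candidate routes:
2 - 0 - 1 - 8 - 6: 10+11+2+2 = 25
2 - 0 - 5 - 3 - 6: 10+4+7+10 = 31
2 - 0 - 8 - 6: 10+2+2 = 14
2 - 0 - 5 - 6: 10+4+2 = 16
The minimum is 14 s via 2 - 0 - 8 - 6.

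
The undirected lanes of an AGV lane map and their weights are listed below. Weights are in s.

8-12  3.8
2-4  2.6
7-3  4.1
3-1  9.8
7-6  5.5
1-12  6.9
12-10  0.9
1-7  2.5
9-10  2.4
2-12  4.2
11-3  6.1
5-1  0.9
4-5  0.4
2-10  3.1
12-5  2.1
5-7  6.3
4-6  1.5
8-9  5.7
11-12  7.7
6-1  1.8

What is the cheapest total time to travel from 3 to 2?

10.5 s

Candidate routes:
3–7–5–4–2: 4.1+6.3+0.4+2.6 = 13.4
3–7–1–6–4–2: 4.1+2.5+1.8+1.5+2.6 = 12.5
3–7–1–5–4–2: 4.1+2.5+0.9+0.4+2.6 = 10.5
Cheapest is 3–7–1–5–4–2 at 10.5 s.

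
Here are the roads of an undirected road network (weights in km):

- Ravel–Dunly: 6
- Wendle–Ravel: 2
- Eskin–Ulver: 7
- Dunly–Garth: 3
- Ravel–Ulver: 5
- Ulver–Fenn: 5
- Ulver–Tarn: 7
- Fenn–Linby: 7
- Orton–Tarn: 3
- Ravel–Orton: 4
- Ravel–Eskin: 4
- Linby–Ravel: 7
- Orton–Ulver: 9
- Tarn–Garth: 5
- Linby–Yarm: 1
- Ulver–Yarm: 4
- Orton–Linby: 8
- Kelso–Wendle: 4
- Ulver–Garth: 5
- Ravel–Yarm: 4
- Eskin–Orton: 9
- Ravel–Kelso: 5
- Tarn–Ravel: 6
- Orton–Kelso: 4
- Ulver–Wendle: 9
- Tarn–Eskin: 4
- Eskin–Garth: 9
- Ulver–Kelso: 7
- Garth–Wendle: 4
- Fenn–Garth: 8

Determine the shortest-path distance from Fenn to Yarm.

8 km

Settle nodes by increasing distance from Fenn:
Fenn: 0
Ulver: 5  (via Fenn)
Linby: 7  (via Fenn)
Garth: 8  (via Fenn)
Yarm: 8  (via Linby)
Shortest route: Fenn–Linby–Yarm = 8 km.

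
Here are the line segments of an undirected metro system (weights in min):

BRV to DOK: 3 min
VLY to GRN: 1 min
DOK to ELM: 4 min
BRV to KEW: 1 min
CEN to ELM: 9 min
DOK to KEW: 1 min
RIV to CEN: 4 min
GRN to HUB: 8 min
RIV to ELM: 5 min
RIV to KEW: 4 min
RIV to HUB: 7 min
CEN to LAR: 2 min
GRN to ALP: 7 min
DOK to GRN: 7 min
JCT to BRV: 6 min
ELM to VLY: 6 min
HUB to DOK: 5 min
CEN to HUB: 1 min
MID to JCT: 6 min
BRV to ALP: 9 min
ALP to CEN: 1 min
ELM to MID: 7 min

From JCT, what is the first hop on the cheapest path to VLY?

BRV

Enumerating some paths:
JCT → BRV → DOK → GRN → VLY: 6+3+7+1 = 17
JCT → BRV → KEW → DOK → ELM → VLY: 6+1+1+4+6 = 18
JCT → BRV → KEW → DOK → GRN → VLY: 6+1+1+7+1 = 16
Cheapest is JCT → BRV → KEW → DOK → GRN → VLY at 16 min.
So from JCT the first move is to BRV.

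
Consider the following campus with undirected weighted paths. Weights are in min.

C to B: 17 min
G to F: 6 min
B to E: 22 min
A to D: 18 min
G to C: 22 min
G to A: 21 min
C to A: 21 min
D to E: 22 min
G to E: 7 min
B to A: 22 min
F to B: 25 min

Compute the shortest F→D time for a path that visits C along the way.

Best F to C: F–G–C costing 28
Best C to D: C–A–D costing 39
Total via C: 28 + 39 = 67 min.

67 min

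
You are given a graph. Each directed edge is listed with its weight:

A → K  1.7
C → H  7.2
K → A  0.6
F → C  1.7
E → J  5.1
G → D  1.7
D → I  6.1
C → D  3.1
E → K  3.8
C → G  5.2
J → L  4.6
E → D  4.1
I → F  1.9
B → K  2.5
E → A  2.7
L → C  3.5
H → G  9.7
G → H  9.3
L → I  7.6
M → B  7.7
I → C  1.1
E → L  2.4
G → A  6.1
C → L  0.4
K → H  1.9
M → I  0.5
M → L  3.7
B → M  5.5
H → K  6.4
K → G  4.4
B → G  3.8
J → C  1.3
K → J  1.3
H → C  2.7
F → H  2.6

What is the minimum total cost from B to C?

5.1

Enumerating some paths:
B → K → J → C: 2.5+1.3+1.3 = 5.1
B → K → H → C: 2.5+1.9+2.7 = 7.1
B → M → I → F → C: 5.5+0.5+1.9+1.7 = 9.6
B → M → I → C: 5.5+0.5+1.1 = 7.1
Cheapest is B → K → J → C at 5.1.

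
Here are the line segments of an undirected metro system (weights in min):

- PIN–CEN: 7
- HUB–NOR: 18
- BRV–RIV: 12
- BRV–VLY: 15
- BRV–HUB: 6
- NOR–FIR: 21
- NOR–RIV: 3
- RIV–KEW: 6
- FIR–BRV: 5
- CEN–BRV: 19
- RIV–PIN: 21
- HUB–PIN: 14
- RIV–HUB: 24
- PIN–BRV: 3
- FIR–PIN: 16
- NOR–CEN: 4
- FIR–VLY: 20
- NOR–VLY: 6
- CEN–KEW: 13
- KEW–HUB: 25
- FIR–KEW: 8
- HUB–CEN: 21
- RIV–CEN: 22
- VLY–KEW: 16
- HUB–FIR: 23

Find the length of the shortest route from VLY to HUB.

Running Dijkstra from VLY:
VLY: 0
NOR: 6  (via VLY)
RIV: 9  (via NOR)
CEN: 10  (via NOR)
KEW: 15  (via RIV)
BRV: 15  (via VLY)
PIN: 17  (via CEN)
FIR: 20  (via VLY)
HUB: 21  (via BRV)
Shortest route: VLY → BRV → HUB = 21 min.

21 min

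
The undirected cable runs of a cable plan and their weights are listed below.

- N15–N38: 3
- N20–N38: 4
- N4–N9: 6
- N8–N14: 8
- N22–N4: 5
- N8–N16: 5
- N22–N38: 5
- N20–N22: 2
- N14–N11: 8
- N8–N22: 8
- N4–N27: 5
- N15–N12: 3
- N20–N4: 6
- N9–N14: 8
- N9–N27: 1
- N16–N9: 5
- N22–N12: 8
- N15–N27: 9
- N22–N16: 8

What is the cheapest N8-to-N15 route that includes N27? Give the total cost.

20

Best N8 to N27: N8 → N16 → N9 → N27 costing 11
Shortest N27→N15: N27 → N15 = 9
Total via N27: 11 + 9 = 20.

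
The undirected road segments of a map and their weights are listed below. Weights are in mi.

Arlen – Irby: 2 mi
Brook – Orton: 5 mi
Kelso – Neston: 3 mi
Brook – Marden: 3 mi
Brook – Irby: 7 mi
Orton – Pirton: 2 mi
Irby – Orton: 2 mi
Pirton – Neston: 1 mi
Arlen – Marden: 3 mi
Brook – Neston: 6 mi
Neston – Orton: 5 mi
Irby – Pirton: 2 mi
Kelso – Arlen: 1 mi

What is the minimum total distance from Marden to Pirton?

Candidate routes:
Marden - Arlen - Kelso - Neston - Pirton: 3+1+3+1 = 8
Marden - Arlen - Irby - Pirton: 3+2+2 = 7
Cheapest is Marden - Arlen - Irby - Pirton at 7 mi.

7 mi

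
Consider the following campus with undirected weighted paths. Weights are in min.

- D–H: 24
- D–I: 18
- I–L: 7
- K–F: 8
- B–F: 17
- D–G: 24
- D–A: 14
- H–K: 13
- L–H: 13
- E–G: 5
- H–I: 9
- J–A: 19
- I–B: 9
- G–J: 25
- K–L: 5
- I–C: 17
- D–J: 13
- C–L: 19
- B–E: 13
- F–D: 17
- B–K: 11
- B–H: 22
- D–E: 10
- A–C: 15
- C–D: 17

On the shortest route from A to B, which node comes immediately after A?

Compare a few routes:
A → D → F → B: 14+17+17 = 48
A → C → I → B: 15+17+9 = 41
A → D → E → B: 14+10+13 = 37
A → D → I → B: 14+18+9 = 41
The minimum is 37 min via A → D → E → B.
So from A the first move is to D.

D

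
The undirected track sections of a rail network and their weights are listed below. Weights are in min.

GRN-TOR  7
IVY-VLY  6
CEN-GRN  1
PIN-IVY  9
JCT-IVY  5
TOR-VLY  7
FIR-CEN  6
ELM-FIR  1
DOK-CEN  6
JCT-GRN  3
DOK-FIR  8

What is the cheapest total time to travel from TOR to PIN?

22 min

Shortest distances from TOR:
TOR: 0
GRN: 7  (via TOR)
VLY: 7  (via TOR)
CEN: 8  (via GRN)
JCT: 10  (via GRN)
IVY: 13  (via VLY)
DOK: 14  (via CEN)
FIR: 14  (via CEN)
ELM: 15  (via FIR)
PIN: 22  (via IVY)
Shortest route: TOR → VLY → IVY → PIN = 22 min.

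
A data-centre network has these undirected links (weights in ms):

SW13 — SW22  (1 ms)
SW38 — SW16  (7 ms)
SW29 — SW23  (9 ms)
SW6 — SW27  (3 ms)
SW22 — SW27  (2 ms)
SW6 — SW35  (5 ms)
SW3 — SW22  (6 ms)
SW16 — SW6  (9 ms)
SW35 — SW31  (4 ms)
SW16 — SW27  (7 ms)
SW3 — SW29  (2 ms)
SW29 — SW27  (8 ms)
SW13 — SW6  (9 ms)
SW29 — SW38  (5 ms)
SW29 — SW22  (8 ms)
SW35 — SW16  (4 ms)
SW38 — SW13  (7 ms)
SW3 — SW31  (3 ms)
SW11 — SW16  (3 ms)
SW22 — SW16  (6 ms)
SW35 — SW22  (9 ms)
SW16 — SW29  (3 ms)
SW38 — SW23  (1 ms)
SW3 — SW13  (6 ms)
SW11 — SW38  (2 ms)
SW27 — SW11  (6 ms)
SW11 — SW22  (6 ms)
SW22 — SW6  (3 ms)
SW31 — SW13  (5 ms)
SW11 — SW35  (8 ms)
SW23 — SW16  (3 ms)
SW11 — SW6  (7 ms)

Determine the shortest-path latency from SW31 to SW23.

Compare a few routes:
SW31–SW35–SW16–SW23: 4+4+3 = 11
SW31–SW3–SW29–SW23: 3+2+9 = 14
SW31–SW13–SW38–SW23: 5+7+1 = 13
The minimum is 11 ms via SW31–SW35–SW16–SW23.

11 ms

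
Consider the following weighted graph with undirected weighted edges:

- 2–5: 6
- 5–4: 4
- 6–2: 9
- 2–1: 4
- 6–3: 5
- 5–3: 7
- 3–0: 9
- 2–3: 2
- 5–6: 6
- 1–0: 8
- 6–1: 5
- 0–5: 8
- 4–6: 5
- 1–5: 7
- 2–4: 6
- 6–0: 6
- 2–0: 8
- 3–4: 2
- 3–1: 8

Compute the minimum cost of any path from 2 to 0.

8

Enumerating some paths:
2–3–0: 2+9 = 11
2–0: 8 = 8
Cheapest is 2–0 at 8.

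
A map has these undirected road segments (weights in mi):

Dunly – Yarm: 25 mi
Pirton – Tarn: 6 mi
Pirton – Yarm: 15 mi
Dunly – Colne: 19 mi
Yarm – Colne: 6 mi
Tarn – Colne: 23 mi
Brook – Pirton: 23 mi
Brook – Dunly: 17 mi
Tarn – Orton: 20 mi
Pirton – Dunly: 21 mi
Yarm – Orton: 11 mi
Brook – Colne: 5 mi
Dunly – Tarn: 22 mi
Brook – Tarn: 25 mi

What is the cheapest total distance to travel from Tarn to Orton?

Enumerating some paths:
Tarn–Colne–Yarm–Orton: 23+6+11 = 40
Tarn–Brook–Colne–Yarm–Orton: 25+5+6+11 = 47
Tarn–Pirton–Yarm–Orton: 6+15+11 = 32
Tarn–Orton: 20 = 20
Cheapest is Tarn–Orton at 20 mi.

20 mi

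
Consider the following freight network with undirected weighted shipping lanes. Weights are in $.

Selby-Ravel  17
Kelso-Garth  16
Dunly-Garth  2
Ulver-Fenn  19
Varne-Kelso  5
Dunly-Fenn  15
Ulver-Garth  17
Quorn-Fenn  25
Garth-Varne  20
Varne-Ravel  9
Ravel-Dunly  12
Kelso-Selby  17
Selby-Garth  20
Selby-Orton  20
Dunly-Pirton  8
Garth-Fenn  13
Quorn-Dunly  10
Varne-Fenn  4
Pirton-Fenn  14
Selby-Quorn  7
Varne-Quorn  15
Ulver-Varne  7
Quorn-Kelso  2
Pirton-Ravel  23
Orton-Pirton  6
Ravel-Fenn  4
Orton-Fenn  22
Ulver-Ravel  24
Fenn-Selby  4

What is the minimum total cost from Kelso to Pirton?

$20

Compare a few routes:
Kelso - Quorn - Dunly - Pirton: 2+10+8 = 20
Kelso - Quorn - Selby - Fenn - Pirton: 2+7+4+14 = 27
Kelso - Garth - Dunly - Pirton: 16+2+8 = 26
Kelso - Varne - Fenn - Pirton: 5+4+14 = 23
Cheapest is Kelso - Quorn - Dunly - Pirton at $20.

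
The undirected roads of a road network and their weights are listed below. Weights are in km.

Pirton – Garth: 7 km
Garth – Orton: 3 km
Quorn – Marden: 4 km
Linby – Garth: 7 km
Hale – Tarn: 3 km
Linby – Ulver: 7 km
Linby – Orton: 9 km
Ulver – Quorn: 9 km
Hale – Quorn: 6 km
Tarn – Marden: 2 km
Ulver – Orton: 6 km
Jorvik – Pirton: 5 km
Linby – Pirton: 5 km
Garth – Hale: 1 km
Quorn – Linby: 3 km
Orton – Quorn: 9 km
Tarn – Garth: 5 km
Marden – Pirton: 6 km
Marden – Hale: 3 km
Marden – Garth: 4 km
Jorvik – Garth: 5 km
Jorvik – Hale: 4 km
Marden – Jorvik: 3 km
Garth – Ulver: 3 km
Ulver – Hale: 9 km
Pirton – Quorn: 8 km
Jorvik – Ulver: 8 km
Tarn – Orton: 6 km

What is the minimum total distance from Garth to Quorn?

Shortest distances from Garth:
Garth: 0
Hale: 1  (via Garth)
Orton: 3  (via Garth)
Ulver: 3  (via Garth)
Tarn: 4  (via Hale)
Marden: 4  (via Garth)
Jorvik: 5  (via Garth)
Quorn: 7  (via Hale)
Shortest route: Garth → Hale → Quorn = 7 km.

7 km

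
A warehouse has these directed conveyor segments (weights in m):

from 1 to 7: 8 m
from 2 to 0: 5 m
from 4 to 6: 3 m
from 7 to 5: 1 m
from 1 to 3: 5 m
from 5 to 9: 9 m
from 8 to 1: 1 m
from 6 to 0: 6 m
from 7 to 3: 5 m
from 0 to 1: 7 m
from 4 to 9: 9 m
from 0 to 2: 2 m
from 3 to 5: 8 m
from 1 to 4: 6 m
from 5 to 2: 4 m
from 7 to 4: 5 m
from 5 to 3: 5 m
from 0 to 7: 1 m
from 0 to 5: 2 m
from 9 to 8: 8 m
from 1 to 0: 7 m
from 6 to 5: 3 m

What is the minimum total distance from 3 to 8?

Compare a few routes:
3 → 5 → 9 → 8: 8+9+8 = 25
3 → 5 → 2 → 0 → 7 → 4 → 9 → 8: 8+4+5+1+5+9+8 = 40
Cheapest is 3 → 5 → 9 → 8 at 25 m.

25 m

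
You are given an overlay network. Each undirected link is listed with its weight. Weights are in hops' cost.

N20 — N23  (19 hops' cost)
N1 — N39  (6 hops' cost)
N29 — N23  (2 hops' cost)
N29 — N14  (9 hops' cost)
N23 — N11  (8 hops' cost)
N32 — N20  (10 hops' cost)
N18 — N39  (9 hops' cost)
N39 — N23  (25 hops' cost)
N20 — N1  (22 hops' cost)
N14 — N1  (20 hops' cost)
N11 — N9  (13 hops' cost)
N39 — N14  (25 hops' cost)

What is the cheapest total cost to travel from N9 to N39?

46 hops' cost

Enumerating some paths:
N9–N11–N23–N29–N14–N1–N39: 13+8+2+9+20+6 = 58
N9–N11–N23–N29–N14–N39: 13+8+2+9+25 = 57
N9–N11–N23–N39: 13+8+25 = 46
Cheapest is N9–N11–N23–N39 at 46 hops' cost.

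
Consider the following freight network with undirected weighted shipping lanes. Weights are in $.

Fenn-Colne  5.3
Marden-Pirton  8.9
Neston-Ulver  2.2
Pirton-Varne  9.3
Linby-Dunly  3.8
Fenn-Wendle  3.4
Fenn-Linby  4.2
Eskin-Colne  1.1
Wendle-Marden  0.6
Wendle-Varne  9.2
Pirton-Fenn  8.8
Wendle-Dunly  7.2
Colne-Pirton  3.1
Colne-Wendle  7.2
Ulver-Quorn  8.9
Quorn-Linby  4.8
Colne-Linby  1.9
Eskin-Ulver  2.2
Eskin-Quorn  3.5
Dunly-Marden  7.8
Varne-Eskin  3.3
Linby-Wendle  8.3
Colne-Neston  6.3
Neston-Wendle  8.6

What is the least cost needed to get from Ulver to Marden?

$11.1

Candidate routes:
Ulver → Eskin → Colne → Fenn → Wendle → Marden: 2.2+1.1+5.3+3.4+0.6 = 12.6
Ulver → Eskin → Colne → Wendle → Marden: 2.2+1.1+7.2+0.6 = 11.1
Ulver → Neston → Wendle → Marden: 2.2+8.6+0.6 = 11.4
Cheapest is Ulver → Eskin → Colne → Wendle → Marden at $11.1.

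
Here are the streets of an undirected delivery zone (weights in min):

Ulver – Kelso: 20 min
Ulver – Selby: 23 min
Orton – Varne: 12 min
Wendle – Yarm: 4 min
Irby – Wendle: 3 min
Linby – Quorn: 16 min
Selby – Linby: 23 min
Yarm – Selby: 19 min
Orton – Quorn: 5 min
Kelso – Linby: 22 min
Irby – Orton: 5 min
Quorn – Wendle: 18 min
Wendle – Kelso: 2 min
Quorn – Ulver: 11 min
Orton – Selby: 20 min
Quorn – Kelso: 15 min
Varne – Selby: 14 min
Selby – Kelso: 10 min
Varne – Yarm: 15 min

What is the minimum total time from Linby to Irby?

26 min

Enumerating some paths:
Linby → Kelso → Wendle → Irby: 22+2+3 = 27
Linby → Quorn → Orton → Irby: 16+5+5 = 26
Cheapest is Linby → Quorn → Orton → Irby at 26 min.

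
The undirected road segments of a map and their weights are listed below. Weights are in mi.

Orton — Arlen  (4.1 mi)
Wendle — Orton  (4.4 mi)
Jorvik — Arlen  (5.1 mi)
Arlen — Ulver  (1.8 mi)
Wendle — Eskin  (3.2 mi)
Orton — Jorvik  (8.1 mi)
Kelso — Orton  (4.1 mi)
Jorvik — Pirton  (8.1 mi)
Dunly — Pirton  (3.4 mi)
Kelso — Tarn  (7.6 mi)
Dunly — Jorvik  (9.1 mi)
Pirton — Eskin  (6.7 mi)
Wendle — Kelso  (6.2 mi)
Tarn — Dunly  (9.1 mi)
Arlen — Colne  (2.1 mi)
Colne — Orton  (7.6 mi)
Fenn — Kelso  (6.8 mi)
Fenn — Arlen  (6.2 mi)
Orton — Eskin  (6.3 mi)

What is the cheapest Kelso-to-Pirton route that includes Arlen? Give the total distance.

Best Kelso to Arlen: Kelso → Orton → Arlen costing 8.2
Shortest Arlen→Pirton: Arlen → Jorvik → Pirton = 13.2
Total via Arlen: 8.2 + 13.2 = 21.4 mi.

21.4 mi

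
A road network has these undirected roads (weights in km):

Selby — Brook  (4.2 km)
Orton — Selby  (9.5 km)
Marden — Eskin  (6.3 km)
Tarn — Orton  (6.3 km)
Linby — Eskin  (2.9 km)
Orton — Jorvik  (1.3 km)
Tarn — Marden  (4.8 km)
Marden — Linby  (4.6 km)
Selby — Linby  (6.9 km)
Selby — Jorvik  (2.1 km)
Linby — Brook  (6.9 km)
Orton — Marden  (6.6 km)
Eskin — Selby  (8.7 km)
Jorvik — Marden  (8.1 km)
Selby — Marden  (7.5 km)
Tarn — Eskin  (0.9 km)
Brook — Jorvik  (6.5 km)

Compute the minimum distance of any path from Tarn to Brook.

10.7 km

Enumerating some paths:
Tarn → Eskin → Linby → Brook: 0.9+2.9+6.9 = 10.7
Tarn → Eskin → Selby → Brook: 0.9+8.7+4.2 = 13.8
Tarn → Orton → Jorvik → Selby → Brook: 6.3+1.3+2.1+4.2 = 13.9
The minimum is 10.7 km via Tarn → Eskin → Linby → Brook.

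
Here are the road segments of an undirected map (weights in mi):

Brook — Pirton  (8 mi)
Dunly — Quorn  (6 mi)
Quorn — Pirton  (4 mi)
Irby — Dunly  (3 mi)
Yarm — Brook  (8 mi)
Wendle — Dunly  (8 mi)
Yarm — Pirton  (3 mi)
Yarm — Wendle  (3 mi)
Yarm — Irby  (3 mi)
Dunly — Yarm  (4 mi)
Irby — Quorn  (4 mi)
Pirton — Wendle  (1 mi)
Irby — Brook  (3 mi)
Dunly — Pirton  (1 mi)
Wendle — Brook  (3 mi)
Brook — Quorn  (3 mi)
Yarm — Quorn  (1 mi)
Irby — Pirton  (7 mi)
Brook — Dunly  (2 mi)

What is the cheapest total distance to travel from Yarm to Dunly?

Candidate routes:
Yarm - Quorn - Pirton - Dunly: 1+4+1 = 6
Yarm - Dunly: 4 = 4
Yarm - Quorn - Brook - Dunly: 1+3+2 = 6
Yarm - Wendle - Pirton - Dunly: 3+1+1 = 5
Cheapest is Yarm - Dunly at 4 mi.

4 mi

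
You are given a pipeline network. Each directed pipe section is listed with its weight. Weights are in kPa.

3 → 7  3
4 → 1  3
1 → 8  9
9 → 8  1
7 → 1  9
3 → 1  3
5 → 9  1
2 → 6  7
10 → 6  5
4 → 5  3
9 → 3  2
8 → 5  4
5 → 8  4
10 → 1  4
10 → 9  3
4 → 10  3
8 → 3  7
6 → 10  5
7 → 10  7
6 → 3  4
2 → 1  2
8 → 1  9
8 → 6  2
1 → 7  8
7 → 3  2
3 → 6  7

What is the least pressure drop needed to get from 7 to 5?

15 kPa

Compare a few routes:
7–10–9–8–5: 7+3+1+4 = 15
7–3–1–8–5: 2+3+9+4 = 18
The minimum is 15 kPa via 7–10–9–8–5.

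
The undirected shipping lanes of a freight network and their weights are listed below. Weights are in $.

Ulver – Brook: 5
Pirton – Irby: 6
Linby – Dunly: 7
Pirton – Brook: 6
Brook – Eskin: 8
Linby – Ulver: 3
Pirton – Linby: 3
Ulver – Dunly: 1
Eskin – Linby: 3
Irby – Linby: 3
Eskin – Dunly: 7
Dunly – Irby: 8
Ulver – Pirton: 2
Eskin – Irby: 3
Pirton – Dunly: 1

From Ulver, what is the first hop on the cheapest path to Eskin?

Linby

Candidate routes:
Ulver–Dunly–Eskin: 1+7 = 8
Ulver–Linby–Eskin: 3+3 = 6
The minimum is $6 via Ulver–Linby–Eskin.
So from Ulver the first move is to Linby.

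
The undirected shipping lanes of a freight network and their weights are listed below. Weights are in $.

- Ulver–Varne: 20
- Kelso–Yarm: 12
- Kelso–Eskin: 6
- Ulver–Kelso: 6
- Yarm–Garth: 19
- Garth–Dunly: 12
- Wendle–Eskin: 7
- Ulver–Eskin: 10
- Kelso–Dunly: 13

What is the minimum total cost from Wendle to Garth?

$38

Settle nodes by increasing distance from Wendle:
Wendle: 0
Eskin: 7  (via Wendle)
Kelso: 13  (via Eskin)
Ulver: 17  (via Eskin)
Yarm: 25  (via Kelso)
Dunly: 26  (via Kelso)
Varne: 37  (via Ulver)
Garth: 38  (via Dunly)
Shortest route: Wendle–Eskin–Kelso–Dunly–Garth = $38.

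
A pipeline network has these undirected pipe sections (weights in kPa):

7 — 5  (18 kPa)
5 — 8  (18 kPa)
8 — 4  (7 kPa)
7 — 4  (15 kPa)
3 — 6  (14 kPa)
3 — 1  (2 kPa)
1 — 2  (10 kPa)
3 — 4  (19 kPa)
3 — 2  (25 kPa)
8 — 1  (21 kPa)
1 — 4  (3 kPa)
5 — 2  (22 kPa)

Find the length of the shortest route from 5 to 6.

44 kPa

Settle nodes by increasing distance from 5:
5: 0
7: 18  (via 5)
8: 18  (via 5)
2: 22  (via 5)
4: 25  (via 8)
1: 28  (via 4)
3: 30  (via 1)
6: 44  (via 3)
Shortest route: 5 → 8 → 4 → 1 → 3 → 6 = 44 kPa.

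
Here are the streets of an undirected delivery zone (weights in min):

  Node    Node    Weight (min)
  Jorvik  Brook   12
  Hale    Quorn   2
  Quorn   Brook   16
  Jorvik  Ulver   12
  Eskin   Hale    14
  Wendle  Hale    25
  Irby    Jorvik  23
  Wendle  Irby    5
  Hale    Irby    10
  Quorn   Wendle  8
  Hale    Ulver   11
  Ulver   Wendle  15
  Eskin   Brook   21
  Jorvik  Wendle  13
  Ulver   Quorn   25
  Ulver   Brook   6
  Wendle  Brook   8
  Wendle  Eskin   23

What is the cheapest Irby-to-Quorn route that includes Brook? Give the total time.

29 min

Best Irby to Brook: Irby → Wendle → Brook costing 13
Shortest Brook→Quorn: Brook → Quorn = 16
Total via Brook: 13 + 16 = 29 min.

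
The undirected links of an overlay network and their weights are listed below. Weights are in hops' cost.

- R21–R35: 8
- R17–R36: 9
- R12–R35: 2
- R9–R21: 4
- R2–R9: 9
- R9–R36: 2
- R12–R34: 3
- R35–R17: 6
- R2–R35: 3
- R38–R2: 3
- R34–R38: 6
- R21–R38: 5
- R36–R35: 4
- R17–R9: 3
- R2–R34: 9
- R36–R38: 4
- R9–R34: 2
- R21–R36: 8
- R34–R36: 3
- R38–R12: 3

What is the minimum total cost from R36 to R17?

Settle nodes by increasing distance from R36:
R36: 0
R9: 2  (via R36)
R34: 3  (via R36)
R38: 4  (via R36)
R35: 4  (via R36)
R17: 5  (via R9)
Shortest route: R36–R9–R17 = 5 hops' cost.

5 hops' cost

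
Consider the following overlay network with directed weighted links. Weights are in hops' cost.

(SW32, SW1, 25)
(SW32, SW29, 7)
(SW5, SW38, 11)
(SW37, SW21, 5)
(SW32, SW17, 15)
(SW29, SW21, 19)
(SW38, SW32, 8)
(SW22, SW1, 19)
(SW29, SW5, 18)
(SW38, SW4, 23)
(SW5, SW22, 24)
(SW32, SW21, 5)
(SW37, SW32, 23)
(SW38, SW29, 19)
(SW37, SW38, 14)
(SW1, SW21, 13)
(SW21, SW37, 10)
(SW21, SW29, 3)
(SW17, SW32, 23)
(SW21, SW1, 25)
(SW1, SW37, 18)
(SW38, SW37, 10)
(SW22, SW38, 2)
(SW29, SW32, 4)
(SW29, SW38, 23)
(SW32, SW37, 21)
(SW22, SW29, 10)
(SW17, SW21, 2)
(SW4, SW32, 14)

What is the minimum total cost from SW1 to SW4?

55 hops' cost

Compare a few routes:
SW1–SW37–SW38–SW4: 18+14+23 = 55
SW1–SW21–SW37–SW38–SW4: 13+10+14+23 = 60
The minimum is 55 hops' cost via SW1–SW37–SW38–SW4.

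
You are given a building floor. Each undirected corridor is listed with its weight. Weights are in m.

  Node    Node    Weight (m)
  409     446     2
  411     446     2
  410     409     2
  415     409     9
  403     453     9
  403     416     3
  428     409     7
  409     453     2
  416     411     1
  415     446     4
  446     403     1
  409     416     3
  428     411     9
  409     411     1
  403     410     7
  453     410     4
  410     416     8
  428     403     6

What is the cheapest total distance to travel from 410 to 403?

5 m

Settle nodes by increasing distance from 410:
410: 0
409: 2  (via 410)
411: 3  (via 409)
416: 4  (via 411)
453: 4  (via 410)
446: 4  (via 409)
403: 5  (via 446)
Shortest route: 410 → 409 → 446 → 403 = 5 m.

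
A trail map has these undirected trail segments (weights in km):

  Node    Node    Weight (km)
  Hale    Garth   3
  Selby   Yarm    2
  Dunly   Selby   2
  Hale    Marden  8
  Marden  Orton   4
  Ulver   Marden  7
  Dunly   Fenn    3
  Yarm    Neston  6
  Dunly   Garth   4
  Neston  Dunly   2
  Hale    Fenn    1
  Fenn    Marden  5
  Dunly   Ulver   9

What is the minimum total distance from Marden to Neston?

Compare a few routes:
Marden - Hale - Fenn - Dunly - Neston: 8+1+3+2 = 14
Marden - Hale - Garth - Dunly - Neston: 8+3+4+2 = 17
Marden - Fenn - Hale - Garth - Dunly - Neston: 5+1+3+4+2 = 15
Marden - Fenn - Dunly - Neston: 5+3+2 = 10
Cheapest is Marden - Fenn - Dunly - Neston at 10 km.

10 km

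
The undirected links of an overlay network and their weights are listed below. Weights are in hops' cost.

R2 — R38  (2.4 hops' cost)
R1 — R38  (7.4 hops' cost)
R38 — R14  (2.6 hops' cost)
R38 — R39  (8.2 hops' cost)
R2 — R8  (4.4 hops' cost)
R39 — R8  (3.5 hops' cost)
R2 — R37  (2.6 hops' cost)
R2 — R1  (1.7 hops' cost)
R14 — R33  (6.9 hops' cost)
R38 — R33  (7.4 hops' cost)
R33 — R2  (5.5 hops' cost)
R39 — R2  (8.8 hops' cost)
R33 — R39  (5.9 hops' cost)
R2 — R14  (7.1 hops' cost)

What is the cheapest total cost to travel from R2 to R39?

7.9 hops' cost

Enumerating some paths:
R2–R39: 8.8 = 8.8
R2–R38–R39: 2.4+8.2 = 10.6
R2–R33–R39: 5.5+5.9 = 11.4
R2–R8–R39: 4.4+3.5 = 7.9
Cheapest is R2–R8–R39 at 7.9 hops' cost.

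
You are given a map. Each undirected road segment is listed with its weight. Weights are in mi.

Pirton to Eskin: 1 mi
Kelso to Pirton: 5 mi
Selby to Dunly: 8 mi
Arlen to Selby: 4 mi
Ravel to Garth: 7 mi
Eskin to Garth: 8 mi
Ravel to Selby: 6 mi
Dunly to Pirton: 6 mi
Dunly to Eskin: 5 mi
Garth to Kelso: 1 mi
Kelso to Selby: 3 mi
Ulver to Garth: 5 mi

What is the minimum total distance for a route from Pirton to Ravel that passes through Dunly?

20 mi

Best Pirton to Dunly: Pirton–Dunly costing 6
Best Dunly to Ravel: Dunly–Selby–Ravel costing 14
Total via Dunly: 6 + 14 = 20 mi.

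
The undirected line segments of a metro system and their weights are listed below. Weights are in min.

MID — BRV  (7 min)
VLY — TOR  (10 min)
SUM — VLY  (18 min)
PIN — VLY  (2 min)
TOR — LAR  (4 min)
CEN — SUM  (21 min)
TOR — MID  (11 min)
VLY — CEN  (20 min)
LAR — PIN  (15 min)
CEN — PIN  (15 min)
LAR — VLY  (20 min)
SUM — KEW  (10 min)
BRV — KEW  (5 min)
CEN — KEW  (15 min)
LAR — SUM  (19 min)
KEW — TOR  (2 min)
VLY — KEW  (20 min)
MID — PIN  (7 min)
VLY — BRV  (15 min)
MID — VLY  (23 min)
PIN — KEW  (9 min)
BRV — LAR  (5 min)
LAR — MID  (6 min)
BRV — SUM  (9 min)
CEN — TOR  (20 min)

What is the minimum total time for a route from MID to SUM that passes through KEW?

22 min

Shortest MID→KEW: MID → BRV → KEW = 12
Best KEW to SUM: KEW → SUM costing 10
Total via KEW: 12 + 10 = 22 min.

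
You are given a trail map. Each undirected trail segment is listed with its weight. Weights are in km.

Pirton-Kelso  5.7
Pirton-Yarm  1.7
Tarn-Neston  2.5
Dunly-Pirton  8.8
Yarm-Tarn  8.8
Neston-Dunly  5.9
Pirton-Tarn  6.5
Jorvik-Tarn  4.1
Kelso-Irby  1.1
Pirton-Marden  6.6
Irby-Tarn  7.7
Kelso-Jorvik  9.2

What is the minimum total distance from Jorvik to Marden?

Shortest distances from Jorvik:
Jorvik: 0
Tarn: 4.1  (via Jorvik)
Neston: 6.6  (via Tarn)
Kelso: 9.2  (via Jorvik)
Irby: 10.3  (via Kelso)
Pirton: 10.6  (via Tarn)
Yarm: 12.3  (via Pirton)
Dunly: 12.5  (via Neston)
Marden: 17.2  (via Pirton)
Shortest route: Jorvik → Tarn → Pirton → Marden = 17.2 km.

17.2 km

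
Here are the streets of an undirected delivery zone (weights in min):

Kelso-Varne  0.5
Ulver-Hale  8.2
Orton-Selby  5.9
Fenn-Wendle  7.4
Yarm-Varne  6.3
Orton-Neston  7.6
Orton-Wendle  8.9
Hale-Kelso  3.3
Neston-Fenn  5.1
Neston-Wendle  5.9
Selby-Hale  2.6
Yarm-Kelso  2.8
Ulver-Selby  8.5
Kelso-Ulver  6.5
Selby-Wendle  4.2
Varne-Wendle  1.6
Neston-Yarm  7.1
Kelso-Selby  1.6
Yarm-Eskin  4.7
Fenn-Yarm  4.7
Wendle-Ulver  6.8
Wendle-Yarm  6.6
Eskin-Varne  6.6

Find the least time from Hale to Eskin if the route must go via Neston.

23.1 min

Best Hale to Neston: Hale → Kelso → Varne → Wendle → Neston costing 11.3
Shortest Neston→Eskin: Neston → Yarm → Eskin = 11.8
Total via Neston: 11.3 + 11.8 = 23.1 min.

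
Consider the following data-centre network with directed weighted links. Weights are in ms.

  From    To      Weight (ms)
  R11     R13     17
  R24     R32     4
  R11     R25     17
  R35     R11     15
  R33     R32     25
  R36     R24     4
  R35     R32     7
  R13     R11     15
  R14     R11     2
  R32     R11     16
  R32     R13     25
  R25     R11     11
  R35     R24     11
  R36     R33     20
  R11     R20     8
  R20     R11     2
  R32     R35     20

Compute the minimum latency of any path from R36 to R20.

Shortest distances from R36:
R36: 0
R24: 4  (via R36)
R32: 8  (via R24)
R33: 20  (via R36)
R11: 24  (via R32)
R35: 28  (via R32)
R20: 32  (via R11)
Shortest route: R36 → R24 → R32 → R11 → R20 = 32 ms.

32 ms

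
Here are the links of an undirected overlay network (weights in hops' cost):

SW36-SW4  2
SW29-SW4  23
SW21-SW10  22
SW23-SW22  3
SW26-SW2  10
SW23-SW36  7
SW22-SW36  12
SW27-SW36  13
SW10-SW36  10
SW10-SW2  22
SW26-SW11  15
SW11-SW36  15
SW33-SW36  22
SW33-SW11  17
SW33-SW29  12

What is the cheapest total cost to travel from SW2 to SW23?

39 hops' cost

Shortest distances from SW2:
SW2: 0
SW26: 10  (via SW2)
SW10: 22  (via SW2)
SW11: 25  (via SW26)
SW36: 32  (via SW10)
SW4: 34  (via SW36)
SW23: 39  (via SW36)
Shortest route: SW2–SW10–SW36–SW23 = 39 hops' cost.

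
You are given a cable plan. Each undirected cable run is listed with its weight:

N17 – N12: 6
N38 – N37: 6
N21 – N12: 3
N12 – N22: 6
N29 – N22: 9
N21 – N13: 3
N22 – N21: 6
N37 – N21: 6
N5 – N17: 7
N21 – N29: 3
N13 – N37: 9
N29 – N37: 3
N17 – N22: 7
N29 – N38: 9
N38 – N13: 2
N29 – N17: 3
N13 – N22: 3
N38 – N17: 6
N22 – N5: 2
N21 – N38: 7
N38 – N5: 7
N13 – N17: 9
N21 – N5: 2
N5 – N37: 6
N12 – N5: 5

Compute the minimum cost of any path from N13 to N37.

Enumerating some paths:
N13 → N21 → N29 → N37: 3+3+3 = 9
N13 → N21 → N37: 3+6 = 9
N13 → N38 → N37: 2+6 = 8
The minimum is 8 via N13 → N38 → N37.

8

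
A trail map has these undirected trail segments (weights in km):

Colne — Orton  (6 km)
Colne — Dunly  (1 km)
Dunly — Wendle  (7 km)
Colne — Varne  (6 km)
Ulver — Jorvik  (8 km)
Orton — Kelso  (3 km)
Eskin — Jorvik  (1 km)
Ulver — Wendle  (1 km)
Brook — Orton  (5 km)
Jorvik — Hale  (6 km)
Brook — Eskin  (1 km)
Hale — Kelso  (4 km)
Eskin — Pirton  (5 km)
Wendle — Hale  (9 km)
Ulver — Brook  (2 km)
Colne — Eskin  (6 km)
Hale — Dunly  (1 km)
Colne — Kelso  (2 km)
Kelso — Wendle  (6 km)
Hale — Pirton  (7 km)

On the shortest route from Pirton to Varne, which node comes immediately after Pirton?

Candidate routes:
Pirton–Eskin–Colne–Varne: 5+6+6 = 17
Pirton–Hale–Kelso–Colne–Varne: 7+4+2+6 = 19
Pirton–Hale–Dunly–Colne–Varne: 7+1+1+6 = 15
Cheapest is Pirton–Hale–Dunly–Colne–Varne at 15 km.
So from Pirton the first move is to Hale.

Hale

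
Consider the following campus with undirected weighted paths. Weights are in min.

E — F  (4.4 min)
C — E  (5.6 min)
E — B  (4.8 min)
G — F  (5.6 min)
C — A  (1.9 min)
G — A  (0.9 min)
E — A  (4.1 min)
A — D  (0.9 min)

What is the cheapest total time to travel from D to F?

7.4 min

Compare a few routes:
D–A–G–F: 0.9+0.9+5.6 = 7.4
D–A–E–F: 0.9+4.1+4.4 = 9.4
D–A–C–E–F: 0.9+1.9+5.6+4.4 = 12.8
Cheapest is D–A–G–F at 7.4 min.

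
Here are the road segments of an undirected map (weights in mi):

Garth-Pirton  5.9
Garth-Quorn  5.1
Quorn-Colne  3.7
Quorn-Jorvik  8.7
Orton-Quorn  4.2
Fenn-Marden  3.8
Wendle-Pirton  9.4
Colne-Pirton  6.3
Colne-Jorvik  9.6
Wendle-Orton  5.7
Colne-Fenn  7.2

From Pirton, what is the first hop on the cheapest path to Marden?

Colne

Candidate routes:
Pirton - Garth - Quorn - Colne - Fenn - Marden: 5.9+5.1+3.7+7.2+3.8 = 25.7
Pirton - Colne - Fenn - Marden: 6.3+7.2+3.8 = 17.3
Pirton - Wendle - Orton - Quorn - Colne - Fenn - Marden: 9.4+5.7+4.2+3.7+7.2+3.8 = 34
Cheapest is Pirton - Colne - Fenn - Marden at 17.3 mi.
So from Pirton the first move is to Colne.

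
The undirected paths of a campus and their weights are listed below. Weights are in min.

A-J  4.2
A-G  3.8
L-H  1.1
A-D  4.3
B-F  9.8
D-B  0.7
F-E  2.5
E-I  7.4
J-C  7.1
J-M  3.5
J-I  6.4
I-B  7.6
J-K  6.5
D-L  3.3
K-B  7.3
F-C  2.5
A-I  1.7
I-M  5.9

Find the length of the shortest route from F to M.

Settle nodes by increasing distance from F:
F: 0
C: 2.5  (via F)
E: 2.5  (via F)
J: 9.6  (via C)
B: 9.8  (via F)
I: 9.9  (via E)
D: 10.5  (via B)
A: 11.6  (via I)
M: 13.1  (via J)
Shortest route: F–C–J–M = 13.1 min.

13.1 min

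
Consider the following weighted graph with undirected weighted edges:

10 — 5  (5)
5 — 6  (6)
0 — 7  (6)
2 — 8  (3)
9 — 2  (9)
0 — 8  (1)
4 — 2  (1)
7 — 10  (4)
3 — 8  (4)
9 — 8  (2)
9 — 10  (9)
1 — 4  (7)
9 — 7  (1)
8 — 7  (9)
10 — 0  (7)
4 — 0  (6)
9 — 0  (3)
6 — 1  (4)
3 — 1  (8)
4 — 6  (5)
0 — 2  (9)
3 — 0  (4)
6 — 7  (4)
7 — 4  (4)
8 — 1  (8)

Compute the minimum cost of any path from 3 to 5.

16

Settle nodes by increasing distance from 3:
3: 0
0: 4  (via 3)
8: 4  (via 3)
9: 6  (via 8)
2: 7  (via 8)
7: 7  (via 9)
1: 8  (via 3)
4: 8  (via 2)
6: 11  (via 7)
10: 11  (via 0)
5: 16  (via 10)
Shortest route: 3–0–10–5 = 16.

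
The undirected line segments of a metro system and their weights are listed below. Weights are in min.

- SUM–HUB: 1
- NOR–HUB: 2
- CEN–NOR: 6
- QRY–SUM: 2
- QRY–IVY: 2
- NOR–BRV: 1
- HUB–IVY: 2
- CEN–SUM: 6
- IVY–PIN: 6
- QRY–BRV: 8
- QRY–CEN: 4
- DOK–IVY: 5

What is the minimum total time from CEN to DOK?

11 min

Shortest distances from CEN:
CEN: 0
QRY: 4  (via CEN)
IVY: 6  (via QRY)
NOR: 6  (via CEN)
SUM: 6  (via CEN)
HUB: 7  (via SUM)
BRV: 7  (via NOR)
DOK: 11  (via IVY)
Shortest route: CEN–QRY–IVY–DOK = 11 min.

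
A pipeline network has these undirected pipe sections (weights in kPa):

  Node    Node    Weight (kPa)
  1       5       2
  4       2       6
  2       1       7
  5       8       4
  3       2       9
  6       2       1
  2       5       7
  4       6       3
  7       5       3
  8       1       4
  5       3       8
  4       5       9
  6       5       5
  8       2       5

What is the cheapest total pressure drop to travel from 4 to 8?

Settle nodes by increasing distance from 4:
4: 0
6: 3  (via 4)
2: 4  (via 6)
5: 8  (via 6)
8: 9  (via 2)
Shortest route: 4–6–2–8 = 9 kPa.

9 kPa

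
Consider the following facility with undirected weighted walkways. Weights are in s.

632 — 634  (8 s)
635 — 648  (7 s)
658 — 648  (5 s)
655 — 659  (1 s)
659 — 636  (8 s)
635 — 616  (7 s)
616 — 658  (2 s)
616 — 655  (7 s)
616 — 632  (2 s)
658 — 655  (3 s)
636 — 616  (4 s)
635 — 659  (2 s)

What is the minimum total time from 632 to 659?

8 s

Candidate routes:
632 - 616 - 655 - 659: 2+7+1 = 10
632 - 616 - 658 - 655 - 659: 2+2+3+1 = 8
Cheapest is 632 - 616 - 658 - 655 - 659 at 8 s.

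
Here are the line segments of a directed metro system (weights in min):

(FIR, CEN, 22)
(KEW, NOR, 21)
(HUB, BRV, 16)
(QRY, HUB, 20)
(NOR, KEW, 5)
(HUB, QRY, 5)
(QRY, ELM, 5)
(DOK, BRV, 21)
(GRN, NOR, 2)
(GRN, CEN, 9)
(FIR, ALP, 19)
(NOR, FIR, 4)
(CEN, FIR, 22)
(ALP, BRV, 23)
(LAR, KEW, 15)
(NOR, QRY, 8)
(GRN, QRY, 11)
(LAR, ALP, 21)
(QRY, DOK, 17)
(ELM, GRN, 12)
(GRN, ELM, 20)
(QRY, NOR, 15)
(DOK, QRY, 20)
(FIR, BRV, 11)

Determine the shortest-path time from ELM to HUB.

Settle nodes by increasing distance from ELM:
ELM: 0
GRN: 12  (via ELM)
NOR: 14  (via GRN)
FIR: 18  (via NOR)
KEW: 19  (via NOR)
CEN: 21  (via GRN)
QRY: 22  (via NOR)
BRV: 29  (via FIR)
ALP: 37  (via FIR)
DOK: 39  (via QRY)
HUB: 42  (via QRY)
Shortest route: ELM–GRN–NOR–QRY–HUB = 42 min.

42 min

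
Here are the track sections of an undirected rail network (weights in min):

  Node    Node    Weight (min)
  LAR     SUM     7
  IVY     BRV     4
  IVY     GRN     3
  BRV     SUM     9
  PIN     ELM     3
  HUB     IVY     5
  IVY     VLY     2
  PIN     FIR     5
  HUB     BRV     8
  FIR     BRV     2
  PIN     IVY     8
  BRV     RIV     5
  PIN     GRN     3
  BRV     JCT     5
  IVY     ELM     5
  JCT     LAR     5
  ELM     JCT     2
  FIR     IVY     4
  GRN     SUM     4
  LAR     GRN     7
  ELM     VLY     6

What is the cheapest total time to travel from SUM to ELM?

Candidate routes:
SUM–GRN–IVY–ELM: 4+3+5 = 12
SUM–GRN–PIN–ELM: 4+3+3 = 10
The minimum is 10 min via SUM–GRN–PIN–ELM.

10 min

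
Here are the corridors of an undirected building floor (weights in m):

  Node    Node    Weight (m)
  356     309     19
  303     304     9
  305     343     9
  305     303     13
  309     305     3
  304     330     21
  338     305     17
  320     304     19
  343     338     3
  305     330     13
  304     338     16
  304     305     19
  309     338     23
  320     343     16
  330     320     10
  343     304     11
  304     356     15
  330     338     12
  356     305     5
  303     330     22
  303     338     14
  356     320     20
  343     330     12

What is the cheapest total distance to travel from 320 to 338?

19 m

Candidate routes:
320 - 330 - 343 - 338: 10+12+3 = 25
320 - 343 - 338: 16+3 = 19
320 - 304 - 343 - 338: 19+11+3 = 33
320 - 330 - 338: 10+12 = 22
The minimum is 19 m via 320 - 343 - 338.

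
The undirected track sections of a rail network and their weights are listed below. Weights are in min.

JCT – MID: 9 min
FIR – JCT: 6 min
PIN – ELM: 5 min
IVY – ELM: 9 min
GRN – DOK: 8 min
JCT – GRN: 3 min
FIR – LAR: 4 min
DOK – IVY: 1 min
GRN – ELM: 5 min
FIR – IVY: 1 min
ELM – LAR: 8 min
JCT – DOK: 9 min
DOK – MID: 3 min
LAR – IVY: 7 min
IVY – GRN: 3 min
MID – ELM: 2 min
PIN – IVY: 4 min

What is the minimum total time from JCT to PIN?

10 min

Enumerating some paths:
JCT–GRN–IVY–PIN: 3+3+4 = 10
JCT–FIR–IVY–PIN: 6+1+4 = 11
JCT–GRN–ELM–PIN: 3+5+5 = 13
The minimum is 10 min via JCT–GRN–IVY–PIN.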